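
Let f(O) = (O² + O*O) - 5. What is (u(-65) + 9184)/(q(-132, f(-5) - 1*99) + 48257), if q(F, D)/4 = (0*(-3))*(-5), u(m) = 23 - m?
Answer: 9272/48257 ≈ 0.19214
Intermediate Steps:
f(O) = -5 + 2*O² (f(O) = (O² + O²) - 5 = 2*O² - 5 = -5 + 2*O²)
q(F, D) = 0 (q(F, D) = 4*((0*(-3))*(-5)) = 4*(0*(-5)) = 4*0 = 0)
(u(-65) + 9184)/(q(-132, f(-5) - 1*99) + 48257) = ((23 - 1*(-65)) + 9184)/(0 + 48257) = ((23 + 65) + 9184)/48257 = (88 + 9184)*(1/48257) = 9272*(1/48257) = 9272/48257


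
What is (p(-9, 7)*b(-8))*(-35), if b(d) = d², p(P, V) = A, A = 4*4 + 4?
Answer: -44800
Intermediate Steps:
A = 20 (A = 16 + 4 = 20)
p(P, V) = 20
(p(-9, 7)*b(-8))*(-35) = (20*(-8)²)*(-35) = (20*64)*(-35) = 1280*(-35) = -44800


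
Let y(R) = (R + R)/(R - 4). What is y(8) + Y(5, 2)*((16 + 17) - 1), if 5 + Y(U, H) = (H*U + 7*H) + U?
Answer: 772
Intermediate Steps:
y(R) = 2*R/(-4 + R) (y(R) = (2*R)/(-4 + R) = 2*R/(-4 + R))
Y(U, H) = -5 + U + 7*H + H*U (Y(U, H) = -5 + ((H*U + 7*H) + U) = -5 + ((7*H + H*U) + U) = -5 + (U + 7*H + H*U) = -5 + U + 7*H + H*U)
y(8) + Y(5, 2)*((16 + 17) - 1) = 2*8/(-4 + 8) + (-5 + 5 + 7*2 + 2*5)*((16 + 17) - 1) = 2*8/4 + (-5 + 5 + 14 + 10)*(33 - 1) = 2*8*(¼) + 24*32 = 4 + 768 = 772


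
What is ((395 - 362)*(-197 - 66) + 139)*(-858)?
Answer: 7327320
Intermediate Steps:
((395 - 362)*(-197 - 66) + 139)*(-858) = (33*(-263) + 139)*(-858) = (-8679 + 139)*(-858) = -8540*(-858) = 7327320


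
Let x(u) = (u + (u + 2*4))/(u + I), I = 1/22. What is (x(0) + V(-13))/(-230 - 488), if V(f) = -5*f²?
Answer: 669/718 ≈ 0.93176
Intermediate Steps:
I = 1/22 ≈ 0.045455
x(u) = (8 + 2*u)/(1/22 + u) (x(u) = (u + (u + 2*4))/(u + 1/22) = (u + (u + 8))/(1/22 + u) = (u + (8 + u))/(1/22 + u) = (8 + 2*u)/(1/22 + u))
(x(0) + V(-13))/(-230 - 488) = (44*(4 + 0)/(1 + 22*0) - 5*(-13)²)/(-230 - 488) = (44*4/(1 + 0) - 5*169)/(-718) = (44*4/1 - 845)*(-1/718) = (44*1*4 - 845)*(-1/718) = (176 - 845)*(-1/718) = -669*(-1/718) = 669/718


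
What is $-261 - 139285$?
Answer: $-139546$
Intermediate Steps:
$-261 - 139285 = -139546$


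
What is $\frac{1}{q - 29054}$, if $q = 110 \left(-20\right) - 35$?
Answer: $- \frac{1}{31289} \approx -3.196 \cdot 10^{-5}$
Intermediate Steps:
$q = -2235$ ($q = -2200 - 35 = -2235$)
$\frac{1}{q - 29054} = \frac{1}{-2235 - 29054} = \frac{1}{-31289} = - \frac{1}{31289}$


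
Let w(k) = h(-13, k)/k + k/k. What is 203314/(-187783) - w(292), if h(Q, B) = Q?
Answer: -111759145/54832636 ≈ -2.0382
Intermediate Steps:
w(k) = 1 - 13/k (w(k) = -13/k + k/k = -13/k + 1 = 1 - 13/k)
203314/(-187783) - w(292) = 203314/(-187783) - (-13 + 292)/292 = 203314*(-1/187783) - 279/292 = -203314/187783 - 1*279/292 = -203314/187783 - 279/292 = -111759145/54832636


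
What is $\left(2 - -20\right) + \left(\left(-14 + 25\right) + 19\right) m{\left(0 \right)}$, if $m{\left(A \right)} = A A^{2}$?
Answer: $22$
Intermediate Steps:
$m{\left(A \right)} = A^{3}$
$\left(2 - -20\right) + \left(\left(-14 + 25\right) + 19\right) m{\left(0 \right)} = \left(2 - -20\right) + \left(\left(-14 + 25\right) + 19\right) 0^{3} = \left(2 + 20\right) + \left(11 + 19\right) 0 = 22 + 30 \cdot 0 = 22 + 0 = 22$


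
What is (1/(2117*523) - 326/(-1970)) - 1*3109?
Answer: -3390442493597/1090583135 ≈ -3108.8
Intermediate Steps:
(1/(2117*523) - 326/(-1970)) - 1*3109 = ((1/2117)*(1/523) - 326*(-1/1970)) - 3109 = (1/1107191 + 163/985) - 3109 = 180473118/1090583135 - 3109 = -3390442493597/1090583135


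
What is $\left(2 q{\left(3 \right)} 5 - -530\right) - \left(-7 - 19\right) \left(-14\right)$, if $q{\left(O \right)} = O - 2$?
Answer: $176$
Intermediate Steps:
$q{\left(O \right)} = -2 + O$ ($q{\left(O \right)} = O - 2 = -2 + O$)
$\left(2 q{\left(3 \right)} 5 - -530\right) - \left(-7 - 19\right) \left(-14\right) = \left(2 \left(-2 + 3\right) 5 - -530\right) - \left(-7 - 19\right) \left(-14\right) = \left(2 \cdot 1 \cdot 5 + 530\right) - \left(-26\right) \left(-14\right) = \left(2 \cdot 5 + 530\right) - 364 = \left(10 + 530\right) - 364 = 540 - 364 = 176$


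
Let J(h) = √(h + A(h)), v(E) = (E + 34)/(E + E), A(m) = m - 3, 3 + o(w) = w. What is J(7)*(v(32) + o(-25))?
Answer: -863*√11/32 ≈ -89.445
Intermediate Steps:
o(w) = -3 + w
A(m) = -3 + m
v(E) = (34 + E)/(2*E) (v(E) = (34 + E)/((2*E)) = (34 + E)*(1/(2*E)) = (34 + E)/(2*E))
J(h) = √(-3 + 2*h) (J(h) = √(h + (-3 + h)) = √(-3 + 2*h))
J(7)*(v(32) + o(-25)) = √(-3 + 2*7)*((½)*(34 + 32)/32 + (-3 - 25)) = √(-3 + 14)*((½)*(1/32)*66 - 28) = √11*(33/32 - 28) = √11*(-863/32) = -863*√11/32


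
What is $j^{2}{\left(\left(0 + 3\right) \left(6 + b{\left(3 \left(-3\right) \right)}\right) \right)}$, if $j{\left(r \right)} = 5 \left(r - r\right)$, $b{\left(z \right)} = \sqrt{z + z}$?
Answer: $0$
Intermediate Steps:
$b{\left(z \right)} = \sqrt{2} \sqrt{z}$ ($b{\left(z \right)} = \sqrt{2 z} = \sqrt{2} \sqrt{z}$)
$j{\left(r \right)} = 0$ ($j{\left(r \right)} = 5 \cdot 0 = 0$)
$j^{2}{\left(\left(0 + 3\right) \left(6 + b{\left(3 \left(-3\right) \right)}\right) \right)} = 0^{2} = 0$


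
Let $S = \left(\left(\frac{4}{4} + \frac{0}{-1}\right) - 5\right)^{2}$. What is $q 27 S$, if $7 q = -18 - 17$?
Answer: $-2160$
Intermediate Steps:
$q = -5$ ($q = \frac{-18 - 17}{7} = \frac{1}{7} \left(-35\right) = -5$)
$S = 16$ ($S = \left(\left(4 \cdot \frac{1}{4} + 0 \left(-1\right)\right) - 5\right)^{2} = \left(\left(1 + 0\right) - 5\right)^{2} = \left(1 - 5\right)^{2} = \left(-4\right)^{2} = 16$)
$q 27 S = \left(-5\right) 27 \cdot 16 = \left(-135\right) 16 = -2160$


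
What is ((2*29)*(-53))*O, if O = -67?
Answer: 205958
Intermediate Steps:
((2*29)*(-53))*O = ((2*29)*(-53))*(-67) = (58*(-53))*(-67) = -3074*(-67) = 205958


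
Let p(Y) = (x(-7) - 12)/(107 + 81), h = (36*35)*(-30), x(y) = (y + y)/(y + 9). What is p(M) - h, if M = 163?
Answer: 7106381/188 ≈ 37800.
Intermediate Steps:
x(y) = 2*y/(9 + y) (x(y) = (2*y)/(9 + y) = 2*y/(9 + y))
h = -37800 (h = 1260*(-30) = -37800)
p(Y) = -19/188 (p(Y) = (2*(-7)/(9 - 7) - 12)/(107 + 81) = (2*(-7)/2 - 12)/188 = (2*(-7)*(1/2) - 12)*(1/188) = (-7 - 12)*(1/188) = -19*1/188 = -19/188)
p(M) - h = -19/188 - 1*(-37800) = -19/188 + 37800 = 7106381/188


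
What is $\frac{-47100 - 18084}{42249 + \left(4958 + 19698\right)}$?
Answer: $- \frac{65184}{66905} \approx -0.97428$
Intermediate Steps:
$\frac{-47100 - 18084}{42249 + \left(4958 + 19698\right)} = - \frac{65184}{42249 + 24656} = - \frac{65184}{66905}$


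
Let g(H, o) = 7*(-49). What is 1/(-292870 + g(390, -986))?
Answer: -1/293213 ≈ -3.4105e-6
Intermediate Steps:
g(H, o) = -343
1/(-292870 + g(390, -986)) = 1/(-292870 - 343) = 1/(-293213) = -1/293213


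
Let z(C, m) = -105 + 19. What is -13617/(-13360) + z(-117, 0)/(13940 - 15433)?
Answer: 21479141/19946480 ≈ 1.0768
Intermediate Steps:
z(C, m) = -86
-13617/(-13360) + z(-117, 0)/(13940 - 15433) = -13617/(-13360) - 86/(13940 - 15433) = -13617*(-1/13360) - 86/(-1493) = 13617/13360 - 86*(-1/1493) = 13617/13360 + 86/1493 = 21479141/19946480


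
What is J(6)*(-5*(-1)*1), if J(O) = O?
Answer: 30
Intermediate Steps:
J(6)*(-5*(-1)*1) = 6*(-5*(-1)*1) = 6*(5*1) = 6*5 = 30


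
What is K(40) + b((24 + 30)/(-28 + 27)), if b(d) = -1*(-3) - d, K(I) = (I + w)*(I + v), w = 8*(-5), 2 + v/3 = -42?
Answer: 57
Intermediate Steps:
v = -132 (v = -6 + 3*(-42) = -6 - 126 = -132)
w = -40
K(I) = (-132 + I)*(-40 + I) (K(I) = (I - 40)*(I - 132) = (-40 + I)*(-132 + I) = (-132 + I)*(-40 + I))
b(d) = 3 - d
K(40) + b((24 + 30)/(-28 + 27)) = (5280 + 40**2 - 172*40) + (3 - (24 + 30)/(-28 + 27)) = (5280 + 1600 - 6880) + (3 - 54/(-1)) = 0 + (3 - 54*(-1)) = 0 + (3 - 1*(-54)) = 0 + (3 + 54) = 0 + 57 = 57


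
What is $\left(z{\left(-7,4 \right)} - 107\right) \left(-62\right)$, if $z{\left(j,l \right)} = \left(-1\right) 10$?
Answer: $7254$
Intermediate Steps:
$z{\left(j,l \right)} = -10$
$\left(z{\left(-7,4 \right)} - 107\right) \left(-62\right) = \left(-10 - 107\right) \left(-62\right) = \left(-117\right) \left(-62\right) = 7254$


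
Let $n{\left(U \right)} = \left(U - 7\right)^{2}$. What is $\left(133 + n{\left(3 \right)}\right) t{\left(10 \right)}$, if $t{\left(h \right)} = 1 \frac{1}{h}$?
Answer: $\frac{149}{10} \approx 14.9$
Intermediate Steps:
$t{\left(h \right)} = \frac{1}{h}$
$n{\left(U \right)} = \left(-7 + U\right)^{2}$ ($n{\left(U \right)} = \left(U - 7\right)^{2} = \left(-7 + U\right)^{2}$)
$\left(133 + n{\left(3 \right)}\right) t{\left(10 \right)} = \frac{133 + \left(-7 + 3\right)^{2}}{10} = \left(133 + \left(-4\right)^{2}\right) \frac{1}{10} = \left(133 + 16\right) \frac{1}{10} = 149 \cdot \frac{1}{10} = \frac{149}{10}$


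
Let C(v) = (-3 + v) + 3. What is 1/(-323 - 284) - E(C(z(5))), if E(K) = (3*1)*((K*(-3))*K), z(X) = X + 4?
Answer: 442502/607 ≈ 729.00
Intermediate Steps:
z(X) = 4 + X
C(v) = v
E(K) = -9*K² (E(K) = 3*((-3*K)*K) = 3*(-3*K²) = -9*K²)
1/(-323 - 284) - E(C(z(5))) = 1/(-323 - 284) - (-9)*(4 + 5)² = 1/(-607) - (-9)*9² = -1/607 - (-9)*81 = -1/607 - 1*(-729) = -1/607 + 729 = 442502/607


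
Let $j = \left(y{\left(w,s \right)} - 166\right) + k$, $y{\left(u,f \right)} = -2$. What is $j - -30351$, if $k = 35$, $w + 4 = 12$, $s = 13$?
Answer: $30218$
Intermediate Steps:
$w = 8$ ($w = -4 + 12 = 8$)
$j = -133$ ($j = \left(-2 - 166\right) + 35 = -168 + 35 = -133$)
$j - -30351 = -133 - -30351 = -133 + 30351 = 30218$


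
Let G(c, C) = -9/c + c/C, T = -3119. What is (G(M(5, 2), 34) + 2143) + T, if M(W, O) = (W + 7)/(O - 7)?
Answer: -330589/340 ≈ -972.32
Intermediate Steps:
M(W, O) = (7 + W)/(-7 + O)
(G(M(5, 2), 34) + 2143) + T = ((-9*(-7 + 2)/(7 + 5) + ((7 + 5)/(-7 + 2))/34) + 2143) - 3119 = ((-9/(12/(-5)) + (12/(-5))*(1/34)) + 2143) - 3119 = ((-9/((-⅕*12)) - ⅕*12*(1/34)) + 2143) - 3119 = ((-9/(-12/5) - 12/5*1/34) + 2143) - 3119 = ((-9*(-5/12) - 6/85) + 2143) - 3119 = ((15/4 - 6/85) + 2143) - 3119 = (1251/340 + 2143) - 3119 = 729871/340 - 3119 = -330589/340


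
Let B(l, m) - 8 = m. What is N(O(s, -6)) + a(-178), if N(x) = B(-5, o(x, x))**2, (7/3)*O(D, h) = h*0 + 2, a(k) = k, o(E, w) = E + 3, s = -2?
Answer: -1833/49 ≈ -37.408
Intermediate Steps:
o(E, w) = 3 + E
B(l, m) = 8 + m
O(D, h) = 6/7 (O(D, h) = 3*(h*0 + 2)/7 = 3*(0 + 2)/7 = (3/7)*2 = 6/7)
N(x) = (11 + x)**2 (N(x) = (8 + (3 + x))**2 = (11 + x)**2)
N(O(s, -6)) + a(-178) = (11 + 6/7)**2 - 178 = (83/7)**2 - 178 = 6889/49 - 178 = -1833/49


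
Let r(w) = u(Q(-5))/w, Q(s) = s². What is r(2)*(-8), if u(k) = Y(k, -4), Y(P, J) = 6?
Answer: -24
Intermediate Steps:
u(k) = 6
r(w) = 6/w
r(2)*(-8) = (6/2)*(-8) = (6*(½))*(-8) = 3*(-8) = -24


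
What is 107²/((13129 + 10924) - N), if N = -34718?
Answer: 11449/58771 ≈ 0.19481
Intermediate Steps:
107²/((13129 + 10924) - N) = 107²/((13129 + 10924) - 1*(-34718)) = 11449/(24053 + 34718) = 11449/58771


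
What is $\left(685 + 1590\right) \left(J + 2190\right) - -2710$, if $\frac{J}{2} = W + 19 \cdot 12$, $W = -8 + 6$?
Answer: $6013260$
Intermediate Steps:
$W = -2$
$J = 452$ ($J = 2 \left(-2 + 19 \cdot 12\right) = 2 \left(-2 + 228\right) = 2 \cdot 226 = 452$)
$\left(685 + 1590\right) \left(J + 2190\right) - -2710 = \left(685 + 1590\right) \left(452 + 2190\right) - -2710 = 2275 \cdot 2642 + 2710 = 6010550 + 2710 = 6013260$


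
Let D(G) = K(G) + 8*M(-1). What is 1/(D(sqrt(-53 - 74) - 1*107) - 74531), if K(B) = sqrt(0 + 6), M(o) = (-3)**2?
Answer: -74459/5544142675 - sqrt(6)/5544142675 ≈ -1.3431e-5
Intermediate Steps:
M(o) = 9
K(B) = sqrt(6)
D(G) = 72 + sqrt(6) (D(G) = sqrt(6) + 8*9 = sqrt(6) + 72 = 72 + sqrt(6))
1/(D(sqrt(-53 - 74) - 1*107) - 74531) = 1/((72 + sqrt(6)) - 74531) = 1/(-74459 + sqrt(6))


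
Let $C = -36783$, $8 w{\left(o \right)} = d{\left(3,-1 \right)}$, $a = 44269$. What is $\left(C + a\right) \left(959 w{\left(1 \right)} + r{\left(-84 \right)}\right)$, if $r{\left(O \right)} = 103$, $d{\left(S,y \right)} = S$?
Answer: $\frac{13852843}{4} \approx 3.4632 \cdot 10^{6}$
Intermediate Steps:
$w{\left(o \right)} = \frac{3}{8}$ ($w{\left(o \right)} = \frac{1}{8} \cdot 3 = \frac{3}{8}$)
$\left(C + a\right) \left(959 w{\left(1 \right)} + r{\left(-84 \right)}\right) = \left(-36783 + 44269\right) \left(959 \cdot \frac{3}{8} + 103\right) = 7486 \left(\frac{2877}{8} + 103\right) = 7486 \cdot \frac{3701}{8} = \frac{13852843}{4}$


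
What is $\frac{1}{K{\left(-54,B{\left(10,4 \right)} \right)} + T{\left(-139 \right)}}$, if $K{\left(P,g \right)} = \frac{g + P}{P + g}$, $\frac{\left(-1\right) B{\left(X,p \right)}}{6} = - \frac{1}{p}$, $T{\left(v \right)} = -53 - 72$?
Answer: $- \frac{1}{124} \approx -0.0080645$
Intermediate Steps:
$T{\left(v \right)} = -125$
$B{\left(X,p \right)} = \frac{6}{p}$ ($B{\left(X,p \right)} = - 6 \left(- \frac{1}{p}\right) = \frac{6}{p}$)
$K{\left(P,g \right)} = 1$ ($K{\left(P,g \right)} = \frac{P + g}{P + g} = 1$)
$\frac{1}{K{\left(-54,B{\left(10,4 \right)} \right)} + T{\left(-139 \right)}} = \frac{1}{1 - 125} = \frac{1}{-124} = - \frac{1}{124}$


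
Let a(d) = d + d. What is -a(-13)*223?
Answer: 5798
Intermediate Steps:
a(d) = 2*d
-a(-13)*223 = -2*(-13)*223 = -1*(-26)*223 = 26*223 = 5798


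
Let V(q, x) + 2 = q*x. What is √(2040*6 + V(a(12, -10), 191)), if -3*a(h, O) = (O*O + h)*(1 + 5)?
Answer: 3*I*√3394 ≈ 174.77*I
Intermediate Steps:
a(h, O) = -2*h - 2*O² (a(h, O) = -(O*O + h)*(1 + 5)/3 = -(O² + h)*6/3 = -(h + O²)*6/3 = -(6*h + 6*O²)/3 = -2*h - 2*O²)
V(q, x) = -2 + q*x
√(2040*6 + V(a(12, -10), 191)) = √(2040*6 + (-2 + (-2*12 - 2*(-10)²)*191)) = √(12240 + (-2 + (-24 - 2*100)*191)) = √(12240 + (-2 + (-24 - 200)*191)) = √(12240 + (-2 - 224*191)) = √(12240 + (-2 - 42784)) = √(12240 - 42786) = √(-30546) = 3*I*√3394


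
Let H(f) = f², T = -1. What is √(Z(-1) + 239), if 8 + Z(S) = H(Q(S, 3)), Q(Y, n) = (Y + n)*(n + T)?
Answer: √247 ≈ 15.716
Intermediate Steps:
Q(Y, n) = (-1 + n)*(Y + n) (Q(Y, n) = (Y + n)*(n - 1) = (Y + n)*(-1 + n) = (-1 + n)*(Y + n))
Z(S) = -8 + (6 + 2*S)² (Z(S) = -8 + (3² - S - 1*3 + S*3)² = -8 + (9 - S - 3 + 3*S)² = -8 + (6 + 2*S)²)
√(Z(-1) + 239) = √((-8 + 4*(3 - 1)²) + 239) = √((-8 + 4*2²) + 239) = √((-8 + 4*4) + 239) = √((-8 + 16) + 239) = √(8 + 239) = √247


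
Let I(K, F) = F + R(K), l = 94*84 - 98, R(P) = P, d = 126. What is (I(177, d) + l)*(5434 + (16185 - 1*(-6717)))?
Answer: 229549936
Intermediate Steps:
l = 7798 (l = 7896 - 98 = 7798)
I(K, F) = F + K
(I(177, d) + l)*(5434 + (16185 - 1*(-6717))) = ((126 + 177) + 7798)*(5434 + (16185 - 1*(-6717))) = (303 + 7798)*(5434 + (16185 + 6717)) = 8101*(5434 + 22902) = 8101*28336 = 229549936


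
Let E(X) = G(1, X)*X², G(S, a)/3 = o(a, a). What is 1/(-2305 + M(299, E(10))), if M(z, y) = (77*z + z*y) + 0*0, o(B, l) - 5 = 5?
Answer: 1/917718 ≈ 1.0897e-6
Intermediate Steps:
o(B, l) = 10 (o(B, l) = 5 + 5 = 10)
G(S, a) = 30 (G(S, a) = 3*10 = 30)
E(X) = 30*X²
M(z, y) = 77*z + y*z (M(z, y) = (77*z + y*z) + 0 = 77*z + y*z)
1/(-2305 + M(299, E(10))) = 1/(-2305 + 299*(77 + 30*10²)) = 1/(-2305 + 299*(77 + 30*100)) = 1/(-2305 + 299*(77 + 3000)) = 1/(-2305 + 299*3077) = 1/(-2305 + 920023) = 1/917718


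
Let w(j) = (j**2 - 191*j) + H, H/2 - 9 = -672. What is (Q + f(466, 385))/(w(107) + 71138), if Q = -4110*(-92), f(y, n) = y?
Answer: 189293/30412 ≈ 6.2243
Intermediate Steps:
H = -1326 (H = 18 + 2*(-672) = 18 - 1344 = -1326)
w(j) = -1326 + j**2 - 191*j (w(j) = (j**2 - 191*j) - 1326 = -1326 + j**2 - 191*j)
Q = 378120
(Q + f(466, 385))/(w(107) + 71138) = (378120 + 466)/((-1326 + 107**2 - 191*107) + 71138) = 378586/((-1326 + 11449 - 20437) + 71138) = 378586/(-10314 + 71138) = 378586/60824 = 378586*(1/60824) = 189293/30412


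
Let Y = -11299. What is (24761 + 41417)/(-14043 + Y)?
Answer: -33089/12671 ≈ -2.6114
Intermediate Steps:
(24761 + 41417)/(-14043 + Y) = (24761 + 41417)/(-14043 - 11299) = 66178/(-25342) = 66178*(-1/25342) = -33089/12671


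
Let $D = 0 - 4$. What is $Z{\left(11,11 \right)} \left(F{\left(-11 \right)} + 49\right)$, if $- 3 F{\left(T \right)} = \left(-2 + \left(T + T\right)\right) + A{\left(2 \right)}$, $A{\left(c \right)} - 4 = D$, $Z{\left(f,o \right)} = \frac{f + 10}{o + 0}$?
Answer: $\frac{1197}{11} \approx 108.82$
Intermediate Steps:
$D = -4$
$Z{\left(f,o \right)} = \frac{10 + f}{o}$
$A{\left(c \right)} = 0$ ($A{\left(c \right)} = 4 - 4 = 0$)
$F{\left(T \right)} = \frac{2}{3} - \frac{2 T}{3}$ ($F{\left(T \right)} = - \frac{\left(-2 + \left(T + T\right)\right) + 0}{3} = - \frac{\left(-2 + 2 T\right) + 0}{3} = - \frac{-2 + 2 T}{3} = \frac{2}{3} - \frac{2 T}{3}$)
$Z{\left(11,11 \right)} \left(F{\left(-11 \right)} + 49\right) = \frac{10 + 11}{11} \left(\left(\frac{2}{3} - - \frac{22}{3}\right) + 49\right) = \frac{1}{11} \cdot 21 \left(\left(\frac{2}{3} + \frac{22}{3}\right) + 49\right) = \frac{21 \left(8 + 49\right)}{11} = \frac{21}{11} \cdot 57 = \frac{1197}{11}$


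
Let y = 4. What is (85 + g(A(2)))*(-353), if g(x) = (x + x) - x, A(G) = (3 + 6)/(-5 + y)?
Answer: -26828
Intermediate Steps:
A(G) = -9 (A(G) = (3 + 6)/(-5 + 4) = 9/(-1) = 9*(-1) = -9)
g(x) = x (g(x) = 2*x - x = x)
(85 + g(A(2)))*(-353) = (85 - 9)*(-353) = 76*(-353) = -26828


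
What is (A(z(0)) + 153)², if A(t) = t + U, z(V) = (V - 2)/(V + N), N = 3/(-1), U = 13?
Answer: 250000/9 ≈ 27778.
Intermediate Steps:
N = -3 (N = 3*(-1) = -3)
z(V) = (-2 + V)/(-3 + V) (z(V) = (V - 2)/(V - 3) = (-2 + V)/(-3 + V))
A(t) = 13 + t (A(t) = t + 13 = 13 + t)
(A(z(0)) + 153)² = ((13 + (-2 + 0)/(-3 + 0)) + 153)² = ((13 - 2/(-3)) + 153)² = ((13 - ⅓*(-2)) + 153)² = ((13 + ⅔) + 153)² = (41/3 + 153)² = (500/3)² = 250000/9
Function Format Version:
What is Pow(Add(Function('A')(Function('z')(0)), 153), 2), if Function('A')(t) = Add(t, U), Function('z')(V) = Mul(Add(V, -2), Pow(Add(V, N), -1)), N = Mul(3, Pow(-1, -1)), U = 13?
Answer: Rational(250000, 9) ≈ 27778.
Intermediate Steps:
N = -3 (N = Mul(3, -1) = -3)
Function('z')(V) = Mul(Pow(Add(-3, V), -1), Add(-2, V)) (Function('z')(V) = Mul(Add(V, -2), Pow(Add(V, -3), -1)) = Mul(Add(-2, V), Pow(Add(-3, V), -1)) = Mul(Pow(Add(-3, V), -1), Add(-2, V)))
Function('A')(t) = Add(13, t) (Function('A')(t) = Add(t, 13) = Add(13, t))
Pow(Add(Function('A')(Function('z')(0)), 153), 2) = Pow(Add(Add(13, Mul(Pow(Add(-3, 0), -1), Add(-2, 0))), 153), 2) = Pow(Add(Add(13, Mul(Pow(-3, -1), -2)), 153), 2) = Pow(Add(Add(13, Mul(Rational(-1, 3), -2)), 153), 2) = Pow(Add(Add(13, Rational(2, 3)), 153), 2) = Pow(Add(Rational(41, 3), 153), 2) = Pow(Rational(500, 3), 2) = Rational(250000, 9)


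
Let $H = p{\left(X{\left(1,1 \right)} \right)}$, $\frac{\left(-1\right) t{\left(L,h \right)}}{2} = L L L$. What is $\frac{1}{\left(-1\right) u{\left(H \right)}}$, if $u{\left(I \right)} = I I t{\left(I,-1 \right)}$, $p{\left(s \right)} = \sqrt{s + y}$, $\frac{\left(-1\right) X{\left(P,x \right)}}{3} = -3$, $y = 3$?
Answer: $\frac{\sqrt{3}}{1728} \approx 0.0010023$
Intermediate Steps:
$X{\left(P,x \right)} = 9$ ($X{\left(P,x \right)} = \left(-3\right) \left(-3\right) = 9$)
$t{\left(L,h \right)} = - 2 L^{3}$ ($t{\left(L,h \right)} = - 2 L L L = - 2 L^{2} L = - 2 L^{3}$)
$p{\left(s \right)} = \sqrt{3 + s}$ ($p{\left(s \right)} = \sqrt{s + 3} = \sqrt{3 + s}$)
$H = 2 \sqrt{3}$ ($H = \sqrt{3 + 9} = \sqrt{12} = 2 \sqrt{3} \approx 3.4641$)
$u{\left(I \right)} = - 2 I^{5}$ ($u{\left(I \right)} = I I \left(- 2 I^{3}\right) = I^{2} \left(- 2 I^{3}\right) = - 2 I^{5}$)
$\frac{1}{\left(-1\right) u{\left(H \right)}} = \frac{1}{\left(-1\right) \left(- 2 \left(2 \sqrt{3}\right)^{5}\right)} = \frac{1}{\left(-1\right) \left(- 2 \cdot 288 \sqrt{3}\right)} = \frac{1}{\left(-1\right) \left(- 576 \sqrt{3}\right)} = \frac{1}{576 \sqrt{3}} = \frac{\sqrt{3}}{1728}$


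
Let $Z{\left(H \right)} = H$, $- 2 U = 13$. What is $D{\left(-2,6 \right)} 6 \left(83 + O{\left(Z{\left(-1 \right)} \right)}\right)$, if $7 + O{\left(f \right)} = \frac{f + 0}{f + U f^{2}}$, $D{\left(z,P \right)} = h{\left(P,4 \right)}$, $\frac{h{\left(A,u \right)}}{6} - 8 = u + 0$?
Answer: $\frac{164448}{5} \approx 32890.0$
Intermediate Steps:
$U = - \frac{13}{2}$ ($U = \left(- \frac{1}{2}\right) 13 = - \frac{13}{2} \approx -6.5$)
$h{\left(A,u \right)} = 48 + 6 u$ ($h{\left(A,u \right)} = 48 + 6 \left(u + 0\right) = 48 + 6 u$)
$D{\left(z,P \right)} = 72$ ($D{\left(z,P \right)} = 48 + 6 \cdot 4 = 48 + 24 = 72$)
$O{\left(f \right)} = -7 + \frac{f}{f - \frac{13 f^{2}}{2}}$ ($O{\left(f \right)} = -7 + \frac{f + 0}{f - \frac{13 f^{2}}{2}} = -7 + \frac{f}{f - \frac{13 f^{2}}{2}}$)
$D{\left(-2,6 \right)} 6 \left(83 + O{\left(Z{\left(-1 \right)} \right)}\right) = 72 \cdot 6 \left(83 + \frac{12 - -91}{-2 + 13 \left(-1\right)}\right) = 432 \left(83 + \frac{12 + 91}{-2 - 13}\right) = 432 \left(83 + \frac{1}{-15} \cdot 103\right) = 432 \left(83 - \frac{103}{15}\right) = 432 \cdot \frac{1142}{15} = \frac{164448}{5}$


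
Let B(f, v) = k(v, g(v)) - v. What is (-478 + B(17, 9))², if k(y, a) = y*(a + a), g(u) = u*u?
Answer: 942841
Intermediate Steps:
g(u) = u²
k(y, a) = 2*a*y (k(y, a) = y*(2*a) = 2*a*y)
B(f, v) = -v + 2*v³ (B(f, v) = 2*v²*v - v = 2*v³ - v = -v + 2*v³)
(-478 + B(17, 9))² = (-478 + (-1*9 + 2*9³))² = (-478 + (-9 + 2*729))² = (-478 + (-9 + 1458))² = (-478 + 1449)² = 971² = 942841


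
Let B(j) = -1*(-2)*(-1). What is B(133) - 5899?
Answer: -5901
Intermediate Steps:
B(j) = -2 (B(j) = 2*(-1) = -2)
B(133) - 5899 = -2 - 5899 = -5901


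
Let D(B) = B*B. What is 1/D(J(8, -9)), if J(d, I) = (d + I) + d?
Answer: 1/49 ≈ 0.020408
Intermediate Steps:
J(d, I) = I + 2*d (J(d, I) = (I + d) + d = I + 2*d)
D(B) = B²
1/D(J(8, -9)) = 1/((-9 + 2*8)²) = 1/((-9 + 16)²) = 1/(7²) = 1/49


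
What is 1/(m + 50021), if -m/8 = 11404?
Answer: -1/41211 ≈ -2.4265e-5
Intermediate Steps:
m = -91232 (m = -8*11404 = -91232)
1/(m + 50021) = 1/(-91232 + 50021) = 1/(-41211) = -1/41211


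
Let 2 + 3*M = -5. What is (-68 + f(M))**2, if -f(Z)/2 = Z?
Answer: 36100/9 ≈ 4011.1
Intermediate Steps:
M = -7/3 (M = -2/3 + (1/3)*(-5) = -2/3 - 5/3 = -7/3 ≈ -2.3333)
f(Z) = -2*Z
(-68 + f(M))**2 = (-68 - 2*(-7/3))**2 = (-68 + 14/3)**2 = (-190/3)**2 = 36100/9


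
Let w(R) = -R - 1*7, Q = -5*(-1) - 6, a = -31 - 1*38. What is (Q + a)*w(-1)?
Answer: 420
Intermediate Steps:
a = -69 (a = -31 - 38 = -69)
Q = -1 (Q = 5 - 6 = -1)
w(R) = -7 - R (w(R) = -R - 7 = -7 - R)
(Q + a)*w(-1) = (-1 - 69)*(-7 - 1*(-1)) = -70*(-7 + 1) = -70*(-6) = 420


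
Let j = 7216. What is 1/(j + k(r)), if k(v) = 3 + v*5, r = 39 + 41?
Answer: 1/7619 ≈ 0.00013125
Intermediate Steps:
r = 80
k(v) = 3 + 5*v
1/(j + k(r)) = 1/(7216 + (3 + 5*80)) = 1/(7216 + (3 + 400)) = 1/(7216 + 403) = 1/7619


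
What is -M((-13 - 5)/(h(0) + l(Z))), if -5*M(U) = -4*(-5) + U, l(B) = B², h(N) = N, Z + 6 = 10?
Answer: 151/40 ≈ 3.7750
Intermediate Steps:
Z = 4 (Z = -6 + 10 = 4)
M(U) = -4 - U/5 (M(U) = -(-4*(-5) + U)/5 = -(20 + U)/5 = -4 - U/5)
-M((-13 - 5)/(h(0) + l(Z))) = -(-4 - (-13 - 5)/(5*(0 + 4²))) = -(-4 - (-18)/(5*(0 + 16))) = -(-4 - (-18)/(5*16)) = -(-4 - ⅕*(-9/8)) = -(-4 + 9/40) = -1*(-151/40) = 151/40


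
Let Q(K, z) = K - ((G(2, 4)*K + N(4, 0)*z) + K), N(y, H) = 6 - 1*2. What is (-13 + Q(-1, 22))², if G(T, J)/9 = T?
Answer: 6889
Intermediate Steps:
G(T, J) = 9*T
N(y, H) = 4 (N(y, H) = 6 - 2 = 4)
Q(K, z) = -18*K - 4*z (Q(K, z) = K - (((9*2)*K + 4*z) + K) = K - ((18*K + 4*z) + K) = K - ((4*z + 18*K) + K) = K - (4*z + 19*K) = K + (-19*K - 4*z) = -18*K - 4*z)
(-13 + Q(-1, 22))² = (-13 + (-18*(-1) - 4*22))² = (-13 + (18 - 88))² = (-13 - 70)² = (-83)² = 6889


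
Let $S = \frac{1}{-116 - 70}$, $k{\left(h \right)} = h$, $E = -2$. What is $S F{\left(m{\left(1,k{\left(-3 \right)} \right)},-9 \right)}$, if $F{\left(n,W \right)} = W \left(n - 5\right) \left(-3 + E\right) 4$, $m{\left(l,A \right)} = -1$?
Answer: $\frac{180}{31} \approx 5.8064$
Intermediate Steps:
$S = - \frac{1}{186}$ ($S = \frac{1}{-186} = - \frac{1}{186} \approx -0.0053763$)
$F{\left(n,W \right)} = 4 W \left(25 - 5 n\right)$ ($F{\left(n,W \right)} = W \left(n - 5\right) \left(-3 - 2\right) 4 = W \left(-5 + n\right) \left(-5\right) 4 = W \left(25 - 5 n\right) 4 = 4 W \left(25 - 5 n\right)$)
$S F{\left(m{\left(1,k{\left(-3 \right)} \right)},-9 \right)} = - \frac{20 \left(-9\right) \left(5 - -1\right)}{186} = - \frac{20 \left(-9\right) \left(5 + 1\right)}{186} = - \frac{20 \left(-9\right) 6}{186} = \left(- \frac{1}{186}\right) \left(-1080\right) = \frac{180}{31}$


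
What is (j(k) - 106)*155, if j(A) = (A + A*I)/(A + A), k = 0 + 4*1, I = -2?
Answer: -33015/2 ≈ -16508.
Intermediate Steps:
k = 4 (k = 0 + 4 = 4)
j(A) = -½ (j(A) = (A + A*(-2))/(A + A) = (A - 2*A)/((2*A)) = (-A)*(1/(2*A)) = -½)
(j(k) - 106)*155 = (-½ - 106)*155 = -213/2*155 = -33015/2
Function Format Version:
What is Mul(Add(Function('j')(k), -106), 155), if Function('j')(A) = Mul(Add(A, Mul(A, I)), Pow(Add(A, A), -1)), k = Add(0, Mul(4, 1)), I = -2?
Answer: Rational(-33015, 2) ≈ -16508.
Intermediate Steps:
k = 4 (k = Add(0, 4) = 4)
Function('j')(A) = Rational(-1, 2) (Function('j')(A) = Mul(Add(A, Mul(A, -2)), Pow(Add(A, A), -1)) = Mul(Add(A, Mul(-2, A)), Pow(Mul(2, A), -1)) = Mul(Mul(-1, A), Mul(Rational(1, 2), Pow(A, -1))) = Rational(-1, 2))
Mul(Add(Function('j')(k), -106), 155) = Mul(Add(Rational(-1, 2), -106), 155) = Mul(Rational(-213, 2), 155) = Rational(-33015, 2)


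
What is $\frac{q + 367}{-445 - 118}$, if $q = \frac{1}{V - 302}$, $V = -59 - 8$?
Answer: $- \frac{135422}{207747} \approx -0.65186$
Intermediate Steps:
$V = -67$ ($V = -59 - 8 = -67$)
$q = - \frac{1}{369}$ ($q = \frac{1}{-67 - 302} = \frac{1}{-369} = - \frac{1}{369} \approx -0.00271$)
$\frac{q + 367}{-445 - 118} = \frac{- \frac{1}{369} + 367}{-445 - 118} = \frac{135422}{369 \left(-563\right)} = \frac{135422}{369} \left(- \frac{1}{563}\right) = - \frac{135422}{207747}$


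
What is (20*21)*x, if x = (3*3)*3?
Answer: 11340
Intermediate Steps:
x = 27 (x = 9*3 = 27)
(20*21)*x = (20*21)*27 = 420*27 = 11340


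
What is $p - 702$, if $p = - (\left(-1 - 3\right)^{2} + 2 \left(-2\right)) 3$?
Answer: $-738$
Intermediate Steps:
$p = -36$ ($p = - (\left(-4\right)^{2} - 4) 3 = - (16 - 4) 3 = \left(-1\right) 12 \cdot 3 = \left(-12\right) 3 = -36$)
$p - 702 = -36 - 702 = -738$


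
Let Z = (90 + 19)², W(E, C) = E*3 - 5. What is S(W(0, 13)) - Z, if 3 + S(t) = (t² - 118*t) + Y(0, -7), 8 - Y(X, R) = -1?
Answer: -11260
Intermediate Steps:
Y(X, R) = 9 (Y(X, R) = 8 - 1*(-1) = 8 + 1 = 9)
W(E, C) = -5 + 3*E (W(E, C) = 3*E - 5 = -5 + 3*E)
S(t) = 6 + t² - 118*t (S(t) = -3 + ((t² - 118*t) + 9) = -3 + (9 + t² - 118*t) = 6 + t² - 118*t)
Z = 11881 (Z = 109² = 11881)
S(W(0, 13)) - Z = (6 + (-5 + 3*0)² - 118*(-5 + 3*0)) - 1*11881 = (6 + (-5 + 0)² - 118*(-5 + 0)) - 11881 = (6 + (-5)² - 118*(-5)) - 11881 = (6 + 25 + 590) - 11881 = 621 - 11881 = -11260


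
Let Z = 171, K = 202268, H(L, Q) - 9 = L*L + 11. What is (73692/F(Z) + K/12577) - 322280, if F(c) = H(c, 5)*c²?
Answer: -385325382869921312/1195682674653 ≈ -3.2226e+5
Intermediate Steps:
H(L, Q) = 20 + L² (H(L, Q) = 9 + (L*L + 11) = 9 + (L² + 11) = 9 + (11 + L²) = 20 + L²)
F(c) = c²*(20 + c²) (F(c) = (20 + c²)*c² = c²*(20 + c²))
(73692/F(Z) + K/12577) - 322280 = (73692/((171²*(20 + 171²))) + 202268/12577) - 322280 = (73692/((29241*(20 + 29241))) + 202268*(1/12577)) - 322280 = (73692/((29241*29261)) + 202268/12577) - 322280 = (73692/855620901 + 202268/12577) - 322280 = (73692*(1/855620901) + 202268/12577) - 322280 = (8188/95068989 + 202268/12577) - 322280 = 19229517247528/1195682674653 - 322280 = -385325382869921312/1195682674653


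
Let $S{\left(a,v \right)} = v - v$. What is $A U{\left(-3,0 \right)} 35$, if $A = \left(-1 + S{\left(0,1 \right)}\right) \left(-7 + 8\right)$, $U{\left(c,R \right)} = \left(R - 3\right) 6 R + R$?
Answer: $0$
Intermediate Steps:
$S{\left(a,v \right)} = 0$
$U{\left(c,R \right)} = R + 6 R \left(-3 + R\right)$ ($U{\left(c,R \right)} = \left(R - 3\right) 6 R + R = \left(-3 + R\right) 6 R + R = 6 R \left(-3 + R\right) + R = R + 6 R \left(-3 + R\right)$)
$A = -1$ ($A = \left(-1 + 0\right) \left(-7 + 8\right) = \left(-1\right) 1 = -1$)
$A U{\left(-3,0 \right)} 35 = - 0 \left(-17 + 6 \cdot 0\right) 35 = - 0 \left(-17 + 0\right) 35 = - 0 \left(-17\right) 35 = \left(-1\right) 0 \cdot 35 = 0 \cdot 35 = 0$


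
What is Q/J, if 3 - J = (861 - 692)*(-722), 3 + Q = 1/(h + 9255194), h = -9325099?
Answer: -209716/8529878005 ≈ -2.4586e-5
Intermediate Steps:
Q = -209716/69905 (Q = -3 + 1/(-9325099 + 9255194) = -3 + 1/(-69905) = -3 - 1/69905 = -209716/69905 ≈ -3.0000)
J = 122021 (J = 3 - (861 - 692)*(-722) = 3 - 169*(-722) = 3 - 1*(-122018) = 3 + 122018 = 122021)
Q/J = -209716/69905/122021 = -209716/69905*1/122021 = -209716/8529878005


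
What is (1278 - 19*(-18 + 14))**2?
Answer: 1833316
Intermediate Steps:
(1278 - 19*(-18 + 14))**2 = (1278 - 19*(-4))**2 = (1278 + 76)**2 = 1354**2 = 1833316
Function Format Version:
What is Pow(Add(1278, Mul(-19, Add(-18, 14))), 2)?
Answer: 1833316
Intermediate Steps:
Pow(Add(1278, Mul(-19, Add(-18, 14))), 2) = Pow(Add(1278, Mul(-19, -4)), 2) = Pow(Add(1278, 76), 2) = Pow(1354, 2) = 1833316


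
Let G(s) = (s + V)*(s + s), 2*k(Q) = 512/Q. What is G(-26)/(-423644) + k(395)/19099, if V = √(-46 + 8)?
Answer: -194061098/61461823435 + I*√38/8147 ≈ -0.0031574 + 0.00075665*I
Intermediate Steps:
V = I*√38 (V = √(-38) = I*√38 ≈ 6.1644*I)
k(Q) = 256/Q (k(Q) = (512/Q)/2 = 256/Q)
G(s) = 2*s*(s + I*√38) (G(s) = (s + I*√38)*(s + s) = (s + I*√38)*(2*s) = 2*s*(s + I*√38))
G(-26)/(-423644) + k(395)/19099 = (2*(-26)*(-26 + I*√38))/(-423644) + (256/395)/19099 = (1352 - 52*I*√38)*(-1/423644) + (256*(1/395))*(1/19099) = (-26/8147 + I*√38/8147) + (256/395)*(1/19099) = (-26/8147 + I*√38/8147) + 256/7544105 = -194061098/61461823435 + I*√38/8147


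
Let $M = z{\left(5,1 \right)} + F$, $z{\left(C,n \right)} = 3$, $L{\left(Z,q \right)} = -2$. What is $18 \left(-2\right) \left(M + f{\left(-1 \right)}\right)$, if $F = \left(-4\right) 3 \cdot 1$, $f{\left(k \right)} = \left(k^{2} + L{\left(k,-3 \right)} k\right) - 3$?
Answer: $324$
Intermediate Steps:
$f{\left(k \right)} = -3 + k^{2} - 2 k$ ($f{\left(k \right)} = \left(k^{2} - 2 k\right) - 3 = -3 + k^{2} - 2 k$)
$F = -12$ ($F = \left(-12\right) 1 = -12$)
$M = -9$ ($M = 3 - 12 = -9$)
$18 \left(-2\right) \left(M + f{\left(-1 \right)}\right) = 18 \left(-2\right) \left(-9 - \left(1 - 1\right)\right) = - 36 \left(-9 + \left(-3 + 1 + 2\right)\right) = - 36 \left(-9 + 0\right) = \left(-36\right) \left(-9\right) = 324$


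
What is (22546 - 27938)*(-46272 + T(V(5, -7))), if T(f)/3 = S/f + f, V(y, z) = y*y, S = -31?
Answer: 6227857056/25 ≈ 2.4911e+8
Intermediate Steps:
V(y, z) = y²
T(f) = -93/f + 3*f (T(f) = 3*(-31/f + f) = 3*(f - 31/f) = -93/f + 3*f)
(22546 - 27938)*(-46272 + T(V(5, -7))) = (22546 - 27938)*(-46272 + (-93/(5²) + 3*5²)) = -5392*(-46272 + (-93/25 + 3*25)) = -5392*(-46272 + (-93*1/25 + 75)) = -5392*(-46272 + (-93/25 + 75)) = -5392*(-46272 + 1782/25) = -5392*(-1155018/25) = 6227857056/25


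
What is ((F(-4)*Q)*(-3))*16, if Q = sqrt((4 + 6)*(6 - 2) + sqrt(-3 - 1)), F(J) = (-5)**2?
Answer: -1200*sqrt(40 + 2*I) ≈ -7591.8 - 189.68*I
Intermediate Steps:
F(J) = 25
Q = sqrt(40 + 2*I) (Q = sqrt(10*4 + sqrt(-4)) = sqrt(40 + 2*I) ≈ 6.3265 + 0.15806*I)
((F(-4)*Q)*(-3))*16 = ((25*sqrt(40 + 2*I))*(-3))*16 = -75*sqrt(40 + 2*I)*16 = -1200*sqrt(40 + 2*I)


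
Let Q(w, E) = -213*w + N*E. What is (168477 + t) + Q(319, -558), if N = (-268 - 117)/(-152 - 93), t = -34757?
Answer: 454273/7 ≈ 64896.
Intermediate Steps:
N = 11/7 (N = -385/(-245) = -385*(-1/245) = 11/7 ≈ 1.5714)
Q(w, E) = -213*w + 11*E/7
(168477 + t) + Q(319, -558) = (168477 - 34757) + (-213*319 + (11/7)*(-558)) = 133720 + (-67947 - 6138/7) = 133720 - 481767/7 = 454273/7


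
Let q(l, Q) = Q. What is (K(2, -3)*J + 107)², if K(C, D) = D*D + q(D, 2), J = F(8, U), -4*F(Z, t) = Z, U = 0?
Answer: 7225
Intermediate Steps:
F(Z, t) = -Z/4
J = -2 (J = -¼*8 = -2)
K(C, D) = 2 + D² (K(C, D) = D*D + 2 = D² + 2 = 2 + D²)
(K(2, -3)*J + 107)² = ((2 + (-3)²)*(-2) + 107)² = ((2 + 9)*(-2) + 107)² = (11*(-2) + 107)² = (-22 + 107)² = 85² = 7225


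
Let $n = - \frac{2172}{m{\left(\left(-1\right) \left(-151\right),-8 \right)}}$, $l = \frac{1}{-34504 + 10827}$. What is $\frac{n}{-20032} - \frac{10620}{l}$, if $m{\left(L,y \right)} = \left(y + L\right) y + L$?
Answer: $\frac{416815158611339}{1657648} \approx 2.5145 \cdot 10^{8}$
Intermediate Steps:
$m{\left(L,y \right)} = L + y \left(L + y\right)$ ($m{\left(L,y \right)} = \left(L + y\right) y + L = y \left(L + y\right) + L = L + y \left(L + y\right)$)
$l = - \frac{1}{23677}$ ($l = \frac{1}{-23677} = - \frac{1}{23677} \approx -4.2235 \cdot 10^{-5}$)
$n = \frac{724}{331}$ ($n = - \frac{2172}{\left(-1\right) \left(-151\right) + \left(-8\right)^{2} + \left(-1\right) \left(-151\right) \left(-8\right)} = - \frac{2172}{151 + 64 + 151 \left(-8\right)} = - \frac{2172}{151 + 64 - 1208} = - \frac{2172}{-993} = \left(-2172\right) \left(- \frac{1}{993}\right) = \frac{724}{331} \approx 2.1873$)
$\frac{n}{-20032} - \frac{10620}{l} = \frac{724}{331 \left(-20032\right)} - \frac{10620}{- \frac{1}{23677}} = \frac{724}{331} \left(- \frac{1}{20032}\right) - -251449740 = - \frac{181}{1657648} + 251449740 = \frac{416815158611339}{1657648}$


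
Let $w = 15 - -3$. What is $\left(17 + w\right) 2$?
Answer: $70$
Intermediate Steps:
$w = 18$ ($w = 15 + 3 = 18$)
$\left(17 + w\right) 2 = \left(17 + 18\right) 2 = 35 \cdot 2 = 70$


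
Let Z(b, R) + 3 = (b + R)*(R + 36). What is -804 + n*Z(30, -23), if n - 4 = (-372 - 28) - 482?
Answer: -78068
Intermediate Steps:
n = -878 (n = 4 + ((-372 - 28) - 482) = 4 + (-400 - 482) = 4 - 882 = -878)
Z(b, R) = -3 + (36 + R)*(R + b) (Z(b, R) = -3 + (b + R)*(R + 36) = -3 + (R + b)*(36 + R) = -3 + (36 + R)*(R + b))
-804 + n*Z(30, -23) = -804 - 878*(-3 + (-23)² + 36*(-23) + 36*30 - 23*30) = -804 - 878*(-3 + 529 - 828 + 1080 - 690) = -804 - 878*88 = -804 - 77264 = -78068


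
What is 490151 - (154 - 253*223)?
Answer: 546416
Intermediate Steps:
490151 - (154 - 253*223) = 490151 - (154 - 56419) = 490151 - 1*(-56265) = 490151 + 56265 = 546416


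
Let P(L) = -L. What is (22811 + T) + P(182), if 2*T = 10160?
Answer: 27709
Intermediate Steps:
T = 5080 (T = (½)*10160 = 5080)
(22811 + T) + P(182) = (22811 + 5080) - 1*182 = 27891 - 182 = 27709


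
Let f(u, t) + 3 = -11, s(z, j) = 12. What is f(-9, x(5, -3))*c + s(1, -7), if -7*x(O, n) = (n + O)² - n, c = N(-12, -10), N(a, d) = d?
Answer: 152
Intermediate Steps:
c = -10
x(O, n) = -(O + n)²/7 + n/7 (x(O, n) = -((n + O)² - n)/7 = -((O + n)² - n)/7 = -(O + n)²/7 + n/7)
f(u, t) = -14 (f(u, t) = -3 - 11 = -14)
f(-9, x(5, -3))*c + s(1, -7) = -14*(-10) + 12 = 140 + 12 = 152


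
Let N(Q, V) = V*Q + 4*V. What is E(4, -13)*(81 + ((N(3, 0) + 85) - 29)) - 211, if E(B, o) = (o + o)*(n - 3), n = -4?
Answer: 24723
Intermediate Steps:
N(Q, V) = 4*V + Q*V (N(Q, V) = Q*V + 4*V = 4*V + Q*V)
E(B, o) = -14*o (E(B, o) = (o + o)*(-4 - 3) = (2*o)*(-7) = -14*o)
E(4, -13)*(81 + ((N(3, 0) + 85) - 29)) - 211 = (-14*(-13))*(81 + ((0*(4 + 3) + 85) - 29)) - 211 = 182*(81 + ((0*7 + 85) - 29)) - 211 = 182*(81 + ((0 + 85) - 29)) - 211 = 182*(81 + (85 - 29)) - 211 = 182*(81 + 56) - 211 = 182*137 - 211 = 24934 - 211 = 24723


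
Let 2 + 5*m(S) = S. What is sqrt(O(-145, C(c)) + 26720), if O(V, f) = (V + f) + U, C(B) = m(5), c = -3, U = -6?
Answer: 76*sqrt(115)/5 ≈ 163.00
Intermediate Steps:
m(S) = -2/5 + S/5
C(B) = 3/5 (C(B) = -2/5 + (1/5)*5 = -2/5 + 1 = 3/5)
O(V, f) = -6 + V + f (O(V, f) = (V + f) - 6 = -6 + V + f)
sqrt(O(-145, C(c)) + 26720) = sqrt((-6 - 145 + 3/5) + 26720) = sqrt(-752/5 + 26720) = sqrt(132848/5) = 76*sqrt(115)/5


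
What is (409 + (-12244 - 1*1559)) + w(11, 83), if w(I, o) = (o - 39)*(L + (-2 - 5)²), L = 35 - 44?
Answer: -11634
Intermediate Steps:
L = -9
w(I, o) = -1560 + 40*o (w(I, o) = (o - 39)*(-9 + (-2 - 5)²) = (-39 + o)*(-9 + (-7)²) = (-39 + o)*(-9 + 49) = (-39 + o)*40 = -1560 + 40*o)
(409 + (-12244 - 1*1559)) + w(11, 83) = (409 + (-12244 - 1*1559)) + (-1560 + 40*83) = (409 + (-12244 - 1559)) + (-1560 + 3320) = (409 - 13803) + 1760 = -13394 + 1760 = -11634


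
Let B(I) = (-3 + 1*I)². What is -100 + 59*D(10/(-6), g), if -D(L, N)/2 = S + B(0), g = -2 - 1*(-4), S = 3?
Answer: -1516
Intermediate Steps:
B(I) = (-3 + I)²
g = 2 (g = -2 + 4 = 2)
D(L, N) = -24 (D(L, N) = -2*(3 + (-3 + 0)²) = -2*(3 + (-3)²) = -2*(3 + 9) = -2*12 = -24)
-100 + 59*D(10/(-6), g) = -100 + 59*(-24) = -100 - 1416 = -1516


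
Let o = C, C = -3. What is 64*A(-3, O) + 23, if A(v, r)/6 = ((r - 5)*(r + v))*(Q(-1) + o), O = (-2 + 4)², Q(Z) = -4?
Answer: 2711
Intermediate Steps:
o = -3
O = 4 (O = 2² = 4)
A(v, r) = -42*(-5 + r)*(r + v) (A(v, r) = 6*(((r - 5)*(r + v))*(-4 - 3)) = 6*(((-5 + r)*(r + v))*(-7)) = 6*(-7*(-5 + r)*(r + v)) = -42*(-5 + r)*(r + v))
64*A(-3, O) + 23 = 64*(-42*4² + 210*4 + 210*(-3) - 42*4*(-3)) + 23 = 64*(-42*16 + 840 - 630 + 504) + 23 = 64*(-672 + 840 - 630 + 504) + 23 = 64*42 + 23 = 2688 + 23 = 2711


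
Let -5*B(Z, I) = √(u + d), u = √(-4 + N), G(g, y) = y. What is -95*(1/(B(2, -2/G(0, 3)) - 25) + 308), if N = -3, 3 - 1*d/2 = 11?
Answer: -29260 + 95/(25 + √(-16 + I*√7)/5) ≈ -29256.0 - 0.12125*I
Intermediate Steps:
d = -16 (d = 6 - 2*11 = 6 - 22 = -16)
u = I*√7 (u = √(-4 - 3) = √(-7) = I*√7 ≈ 2.6458*I)
B(Z, I) = -√(-16 + I*√7)/5 (B(Z, I) = -√(I*√7 - 16)/5 = -√(-16 + I*√7)/5)
-95*(1/(B(2, -2/G(0, 3)) - 25) + 308) = -95*(1/(-√(-16 + I*√7)/5 - 25) + 308) = -95*(1/(-25 - √(-16 + I*√7)/5) + 308) = -95*(308 + 1/(-25 - √(-16 + I*√7)/5)) = -29260 - 95/(-25 - √(-16 + I*√7)/5)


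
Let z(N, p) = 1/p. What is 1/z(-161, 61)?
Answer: 61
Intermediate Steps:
1/z(-161, 61) = 1/(1/61) = 61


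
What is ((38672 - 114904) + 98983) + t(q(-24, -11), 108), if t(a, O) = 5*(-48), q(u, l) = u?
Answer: 22511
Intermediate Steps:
t(a, O) = -240
((38672 - 114904) + 98983) + t(q(-24, -11), 108) = ((38672 - 114904) + 98983) - 240 = (-76232 + 98983) - 240 = 22751 - 240 = 22511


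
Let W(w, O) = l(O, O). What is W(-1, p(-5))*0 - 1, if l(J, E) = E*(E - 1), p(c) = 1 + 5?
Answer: -1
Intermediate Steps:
p(c) = 6
l(J, E) = E*(-1 + E)
W(w, O) = O*(-1 + O)
W(-1, p(-5))*0 - 1 = (6*(-1 + 6))*0 - 1 = (6*5)*0 - 1 = 30*0 - 1 = 0 - 1 = -1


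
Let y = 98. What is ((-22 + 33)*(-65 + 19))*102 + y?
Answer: -51514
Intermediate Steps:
((-22 + 33)*(-65 + 19))*102 + y = ((-22 + 33)*(-65 + 19))*102 + 98 = (11*(-46))*102 + 98 = -506*102 + 98 = -51612 + 98 = -51514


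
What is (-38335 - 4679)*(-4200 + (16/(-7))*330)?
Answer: 1491725520/7 ≈ 2.1310e+8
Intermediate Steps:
(-38335 - 4679)*(-4200 + (16/(-7))*330) = -43014*(-4200 + (16*(-1/7))*330) = -43014*(-4200 - 16/7*330) = -43014*(-4200 - 5280/7) = -43014*(-34680/7) = 1491725520/7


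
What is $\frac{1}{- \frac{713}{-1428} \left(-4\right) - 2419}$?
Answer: $- \frac{357}{864296} \approx -0.00041305$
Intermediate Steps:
$\frac{1}{- \frac{713}{-1428} \left(-4\right) - 2419} = \frac{1}{\left(-713\right) \left(- \frac{1}{1428}\right) \left(-4\right) - 2419} = \frac{1}{\frac{713}{1428} \left(-4\right) - 2419} = \frac{1}{- \frac{713}{357} - 2419} = \frac{1}{- \frac{864296}{357}} = - \frac{357}{864296}$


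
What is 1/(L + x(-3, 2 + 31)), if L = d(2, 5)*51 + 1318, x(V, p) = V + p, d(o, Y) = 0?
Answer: 1/1348 ≈ 0.00074184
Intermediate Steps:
L = 1318 (L = 0*51 + 1318 = 0 + 1318 = 1318)
1/(L + x(-3, 2 + 31)) = 1/(1318 + (-3 + (2 + 31))) = 1/(1318 + (-3 + 33)) = 1/(1318 + 30) = 1/1348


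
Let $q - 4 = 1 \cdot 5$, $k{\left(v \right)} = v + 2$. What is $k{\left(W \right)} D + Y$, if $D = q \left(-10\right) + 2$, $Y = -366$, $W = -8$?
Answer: $162$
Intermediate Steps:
$k{\left(v \right)} = 2 + v$
$q = 9$ ($q = 4 + 1 \cdot 5 = 4 + 5 = 9$)
$D = -88$ ($D = 9 \left(-10\right) + 2 = -90 + 2 = -88$)
$k{\left(W \right)} D + Y = \left(2 - 8\right) \left(-88\right) - 366 = \left(-6\right) \left(-88\right) - 366 = 528 - 366 = 162$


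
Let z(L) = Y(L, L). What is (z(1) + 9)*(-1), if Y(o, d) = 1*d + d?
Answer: -11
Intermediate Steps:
Y(o, d) = 2*d (Y(o, d) = d + d = 2*d)
z(L) = 2*L
(z(1) + 9)*(-1) = (2*1 + 9)*(-1) = (2 + 9)*(-1) = 11*(-1) = -11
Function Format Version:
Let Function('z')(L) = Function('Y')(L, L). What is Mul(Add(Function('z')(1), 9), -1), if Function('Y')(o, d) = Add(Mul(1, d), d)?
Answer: -11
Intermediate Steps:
Function('Y')(o, d) = Mul(2, d) (Function('Y')(o, d) = Add(d, d) = Mul(2, d))
Function('z')(L) = Mul(2, L)
Mul(Add(Function('z')(1), 9), -1) = Mul(Add(Mul(2, 1), 9), -1) = Mul(Add(2, 9), -1) = Mul(11, -1) = -11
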